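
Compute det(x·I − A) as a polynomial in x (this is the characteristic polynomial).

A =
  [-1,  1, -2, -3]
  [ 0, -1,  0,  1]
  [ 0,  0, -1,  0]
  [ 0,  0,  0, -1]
x^4 + 4*x^3 + 6*x^2 + 4*x + 1

Expanding det(x·I − A) (e.g. by cofactor expansion or by noting that A is similar to its Jordan form J, which has the same characteristic polynomial as A) gives
  χ_A(x) = x^4 + 4*x^3 + 6*x^2 + 4*x + 1
which factors as (x + 1)^4. The eigenvalues (with algebraic multiplicities) are λ = -1 with multiplicity 4.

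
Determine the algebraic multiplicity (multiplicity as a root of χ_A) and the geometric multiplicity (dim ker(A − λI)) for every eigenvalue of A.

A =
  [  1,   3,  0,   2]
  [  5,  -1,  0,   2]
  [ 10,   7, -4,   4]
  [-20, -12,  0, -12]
λ = -4: alg = 4, geom = 2

Step 1 — factor the characteristic polynomial to read off the algebraic multiplicities:
  χ_A(x) = (x + 4)^4

Step 2 — compute geometric multiplicities via the rank-nullity identity g(λ) = n − rank(A − λI):
  rank(A − (-4)·I) = 2, so dim ker(A − (-4)·I) = n − 2 = 2

Summary:
  λ = -4: algebraic multiplicity = 4, geometric multiplicity = 2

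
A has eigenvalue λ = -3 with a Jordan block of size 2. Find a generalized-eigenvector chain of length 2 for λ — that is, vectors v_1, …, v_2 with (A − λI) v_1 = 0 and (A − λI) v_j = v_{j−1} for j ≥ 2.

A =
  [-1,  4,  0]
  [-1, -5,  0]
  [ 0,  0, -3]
A Jordan chain for λ = -3 of length 2:
v_1 = (2, -1, 0)ᵀ
v_2 = (1, 0, 0)ᵀ

Let N = A − (-3)·I. We want v_2 with N^2 v_2 = 0 but N^1 v_2 ≠ 0; then v_{j-1} := N · v_j for j = 2, …, 2.

Pick v_2 = (1, 0, 0)ᵀ.
Then v_1 = N · v_2 = (2, -1, 0)ᵀ.

Sanity check: (A − (-3)·I) v_1 = (0, 0, 0)ᵀ = 0. ✓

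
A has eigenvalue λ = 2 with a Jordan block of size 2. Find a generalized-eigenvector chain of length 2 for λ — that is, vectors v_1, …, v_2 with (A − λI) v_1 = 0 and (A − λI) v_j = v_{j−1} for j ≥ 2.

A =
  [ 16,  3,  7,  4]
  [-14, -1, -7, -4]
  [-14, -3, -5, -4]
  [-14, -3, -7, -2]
A Jordan chain for λ = 2 of length 2:
v_1 = (14, -14, -14, -14)ᵀ
v_2 = (1, 0, 0, 0)ᵀ

Let N = A − (2)·I. We want v_2 with N^2 v_2 = 0 but N^1 v_2 ≠ 0; then v_{j-1} := N · v_j for j = 2, …, 2.

Pick v_2 = (1, 0, 0, 0)ᵀ.
Then v_1 = N · v_2 = (14, -14, -14, -14)ᵀ.

Sanity check: (A − (2)·I) v_1 = (0, 0, 0, 0)ᵀ = 0. ✓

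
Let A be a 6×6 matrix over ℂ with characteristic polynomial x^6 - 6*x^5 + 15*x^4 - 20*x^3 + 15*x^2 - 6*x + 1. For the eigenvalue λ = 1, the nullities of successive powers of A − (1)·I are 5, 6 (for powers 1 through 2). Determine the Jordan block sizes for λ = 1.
Block sizes for λ = 1: [2, 1, 1, 1, 1]

From the dimensions of kernels of powers, the number of Jordan blocks of size at least j is d_j − d_{j−1} where d_j = dim ker(N^j) (with d_0 = 0). Computing the differences gives [5, 1].
The number of blocks of size exactly k is (#blocks of size ≥ k) − (#blocks of size ≥ k + 1), so the partition is: 4 block(s) of size 1, 1 block(s) of size 2.
In nonincreasing order the block sizes are [2, 1, 1, 1, 1].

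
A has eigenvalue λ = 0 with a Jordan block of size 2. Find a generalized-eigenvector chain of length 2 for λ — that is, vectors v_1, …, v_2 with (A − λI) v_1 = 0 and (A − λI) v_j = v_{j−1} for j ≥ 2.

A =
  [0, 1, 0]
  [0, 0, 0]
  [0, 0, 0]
A Jordan chain for λ = 0 of length 2:
v_1 = (1, 0, 0)ᵀ
v_2 = (0, 1, 0)ᵀ

Let N = A − (0)·I. We want v_2 with N^2 v_2 = 0 but N^1 v_2 ≠ 0; then v_{j-1} := N · v_j for j = 2, …, 2.

Pick v_2 = (0, 1, 0)ᵀ.
Then v_1 = N · v_2 = (1, 0, 0)ᵀ.

Sanity check: (A − (0)·I) v_1 = (0, 0, 0)ᵀ = 0. ✓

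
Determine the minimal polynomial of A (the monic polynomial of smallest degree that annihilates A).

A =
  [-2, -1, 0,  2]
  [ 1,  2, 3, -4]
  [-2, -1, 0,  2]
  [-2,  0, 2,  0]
x^3

The characteristic polynomial is χ_A(x) = x^4, so the eigenvalues are known. The minimal polynomial is
  m_A(x) = Π_λ (x − λ)^{k_λ}
where k_λ is the size of the *largest* Jordan block for λ (equivalently, the smallest k with (A − λI)^k v = 0 for every generalised eigenvector v of λ).

  λ = 0: largest Jordan block has size 3, contributing (x − 0)^3

So m_A(x) = x^3 = x^3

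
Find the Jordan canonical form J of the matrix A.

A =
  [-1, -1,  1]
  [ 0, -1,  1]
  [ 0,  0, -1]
J_3(-1)

The characteristic polynomial is
  det(x·I − A) = x^3 + 3*x^2 + 3*x + 1 = (x + 1)^3

Eigenvalues and multiplicities (the geometric multiplicity of λ is n − rank(A − λI), which equals the number of Jordan blocks for λ):
  λ = -1: algebraic multiplicity = 3, geometric multiplicity = 1

Determining the block sizes for each eigenvalue:
  λ = -1: one block (gm = 1), so the single block has size am = 3 → block sizes [3]

Assembling the blocks gives a Jordan form
J =
  [-1,  1,  0]
  [ 0, -1,  1]
  [ 0,  0, -1]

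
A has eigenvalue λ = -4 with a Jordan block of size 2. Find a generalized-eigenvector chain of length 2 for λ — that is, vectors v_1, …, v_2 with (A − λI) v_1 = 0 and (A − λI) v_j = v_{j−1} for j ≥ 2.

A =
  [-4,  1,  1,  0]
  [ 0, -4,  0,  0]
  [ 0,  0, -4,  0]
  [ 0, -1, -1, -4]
A Jordan chain for λ = -4 of length 2:
v_1 = (1, 0, 0, -1)ᵀ
v_2 = (0, 1, 0, 0)ᵀ

Let N = A − (-4)·I. We want v_2 with N^2 v_2 = 0 but N^1 v_2 ≠ 0; then v_{j-1} := N · v_j for j = 2, …, 2.

Pick v_2 = (0, 1, 0, 0)ᵀ.
Then v_1 = N · v_2 = (1, 0, 0, -1)ᵀ.

Sanity check: (A − (-4)·I) v_1 = (0, 0, 0, 0)ᵀ = 0. ✓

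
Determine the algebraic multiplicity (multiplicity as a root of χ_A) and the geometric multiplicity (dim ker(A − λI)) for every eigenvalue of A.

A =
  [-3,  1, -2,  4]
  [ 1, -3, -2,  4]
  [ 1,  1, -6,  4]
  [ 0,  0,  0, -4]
λ = -4: alg = 4, geom = 3

Step 1 — factor the characteristic polynomial to read off the algebraic multiplicities:
  χ_A(x) = (x + 4)^4

Step 2 — compute geometric multiplicities via the rank-nullity identity g(λ) = n − rank(A − λI):
  rank(A − (-4)·I) = 1, so dim ker(A − (-4)·I) = n − 1 = 3

Summary:
  λ = -4: algebraic multiplicity = 4, geometric multiplicity = 3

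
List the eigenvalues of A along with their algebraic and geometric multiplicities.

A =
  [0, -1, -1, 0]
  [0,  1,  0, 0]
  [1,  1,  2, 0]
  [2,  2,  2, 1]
λ = 1: alg = 4, geom = 3

Step 1 — factor the characteristic polynomial to read off the algebraic multiplicities:
  χ_A(x) = (x - 1)^4

Step 2 — compute geometric multiplicities via the rank-nullity identity g(λ) = n − rank(A − λI):
  rank(A − (1)·I) = 1, so dim ker(A − (1)·I) = n − 1 = 3

Summary:
  λ = 1: algebraic multiplicity = 4, geometric multiplicity = 3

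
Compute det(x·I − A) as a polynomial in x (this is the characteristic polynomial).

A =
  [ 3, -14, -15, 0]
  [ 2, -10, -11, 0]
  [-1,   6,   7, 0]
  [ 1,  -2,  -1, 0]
x^4

Expanding det(x·I − A) (e.g. by cofactor expansion or by noting that A is similar to its Jordan form J, which has the same characteristic polynomial as A) gives
  χ_A(x) = x^4
which factors as x^4. The eigenvalues (with algebraic multiplicities) are λ = 0 with multiplicity 4.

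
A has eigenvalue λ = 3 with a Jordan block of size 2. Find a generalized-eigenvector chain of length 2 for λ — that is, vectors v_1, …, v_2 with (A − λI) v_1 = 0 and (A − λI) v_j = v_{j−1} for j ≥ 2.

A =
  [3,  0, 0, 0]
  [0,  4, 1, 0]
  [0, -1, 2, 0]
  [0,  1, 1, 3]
A Jordan chain for λ = 3 of length 2:
v_1 = (0, 1, -1, 1)ᵀ
v_2 = (0, 1, 0, 0)ᵀ

Let N = A − (3)·I. We want v_2 with N^2 v_2 = 0 but N^1 v_2 ≠ 0; then v_{j-1} := N · v_j for j = 2, …, 2.

Pick v_2 = (0, 1, 0, 0)ᵀ.
Then v_1 = N · v_2 = (0, 1, -1, 1)ᵀ.

Sanity check: (A − (3)·I) v_1 = (0, 0, 0, 0)ᵀ = 0. ✓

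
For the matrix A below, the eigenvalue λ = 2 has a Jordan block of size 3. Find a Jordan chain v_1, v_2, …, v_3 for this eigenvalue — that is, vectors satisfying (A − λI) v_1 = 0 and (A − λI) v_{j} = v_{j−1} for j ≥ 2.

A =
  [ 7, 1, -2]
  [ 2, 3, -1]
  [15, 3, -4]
A Jordan chain for λ = 2 of length 3:
v_1 = (-3, -3, -9)ᵀ
v_2 = (5, 2, 15)ᵀ
v_3 = (1, 0, 0)ᵀ

Let N = A − (2)·I. We want v_3 with N^3 v_3 = 0 but N^2 v_3 ≠ 0; then v_{j-1} := N · v_j for j = 3, …, 2.

Pick v_3 = (1, 0, 0)ᵀ.
Then v_2 = N · v_3 = (5, 2, 15)ᵀ.
Then v_1 = N · v_2 = (-3, -3, -9)ᵀ.

Sanity check: (A − (2)·I) v_1 = (0, 0, 0)ᵀ = 0. ✓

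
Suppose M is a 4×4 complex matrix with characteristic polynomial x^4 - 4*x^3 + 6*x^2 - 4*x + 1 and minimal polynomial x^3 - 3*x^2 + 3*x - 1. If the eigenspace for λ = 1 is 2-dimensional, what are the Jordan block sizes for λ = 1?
Block sizes for λ = 1: [3, 1]

Step 1 — from the characteristic polynomial, algebraic multiplicity of λ = 1 is 4. From dim ker(M − (1)·I) = 2, there are exactly 2 Jordan blocks for λ = 1.
Step 2 — from the minimal polynomial, the factor (x − 1)^3 tells us the largest block for λ = 1 has size 3.
Step 3 — with total size 4, 2 blocks, and largest block 3, the block sizes (in nonincreasing order) are [3, 1].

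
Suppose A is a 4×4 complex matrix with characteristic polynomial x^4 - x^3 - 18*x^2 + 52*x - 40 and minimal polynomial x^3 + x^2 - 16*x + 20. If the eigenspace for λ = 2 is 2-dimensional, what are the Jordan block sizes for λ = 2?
Block sizes for λ = 2: [2, 1]

Step 1 — from the characteristic polynomial, algebraic multiplicity of λ = 2 is 3. From dim ker(A − (2)·I) = 2, there are exactly 2 Jordan blocks for λ = 2.
Step 2 — from the minimal polynomial, the factor (x − 2)^2 tells us the largest block for λ = 2 has size 2.
Step 3 — with total size 3, 2 blocks, and largest block 2, the block sizes (in nonincreasing order) are [2, 1].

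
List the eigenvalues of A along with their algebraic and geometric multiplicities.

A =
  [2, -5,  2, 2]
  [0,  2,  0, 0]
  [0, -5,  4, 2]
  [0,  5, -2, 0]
λ = 2: alg = 4, geom = 3

Step 1 — factor the characteristic polynomial to read off the algebraic multiplicities:
  χ_A(x) = (x - 2)^4

Step 2 — compute geometric multiplicities via the rank-nullity identity g(λ) = n − rank(A − λI):
  rank(A − (2)·I) = 1, so dim ker(A − (2)·I) = n − 1 = 3

Summary:
  λ = 2: algebraic multiplicity = 4, geometric multiplicity = 3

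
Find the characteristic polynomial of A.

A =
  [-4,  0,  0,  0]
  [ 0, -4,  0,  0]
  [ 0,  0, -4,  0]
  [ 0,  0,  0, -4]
x^4 + 16*x^3 + 96*x^2 + 256*x + 256

Expanding det(x·I − A) (e.g. by cofactor expansion or by noting that A is similar to its Jordan form J, which has the same characteristic polynomial as A) gives
  χ_A(x) = x^4 + 16*x^3 + 96*x^2 + 256*x + 256
which factors as (x + 4)^4. The eigenvalues (with algebraic multiplicities) are λ = -4 with multiplicity 4.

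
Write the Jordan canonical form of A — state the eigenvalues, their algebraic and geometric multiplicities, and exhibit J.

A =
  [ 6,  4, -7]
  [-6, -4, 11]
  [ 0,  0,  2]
J_1(0) ⊕ J_2(2)

The characteristic polynomial is
  det(x·I − A) = x^3 - 4*x^2 + 4*x = x*(x - 2)^2

Eigenvalues and multiplicities (the geometric multiplicity of λ is n − rank(A − λI), which equals the number of Jordan blocks for λ):
  λ = 0: algebraic multiplicity = 1, geometric multiplicity = 1
  λ = 2: algebraic multiplicity = 2, geometric multiplicity = 1

Determining the block sizes for each eigenvalue:
  λ = 0: one block (gm = 1), so the single block has size am = 1 → block sizes [1]
  λ = 2: one block (gm = 1), so the single block has size am = 2 → block sizes [2]

Assembling the blocks gives a Jordan form
J =
  [0, 0, 0]
  [0, 2, 1]
  [0, 0, 2]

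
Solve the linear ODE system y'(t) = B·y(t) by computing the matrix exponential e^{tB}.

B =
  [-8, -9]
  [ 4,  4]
e^{tB} =
  [-6*t*exp(-2*t) + exp(-2*t), -9*t*exp(-2*t)]
  [4*t*exp(-2*t), 6*t*exp(-2*t) + exp(-2*t)]

Strategy: write B = P · J · P⁻¹ where J is a Jordan canonical form, so e^{tB} = P · e^{tJ} · P⁻¹, and e^{tJ} can be computed block-by-block.

B has Jordan form
J =
  [-2,  1]
  [ 0, -2]
(up to reordering of blocks).

Per-block formulas:
  For a 2×2 Jordan block J_2(-2): exp(t · J_2(-2)) = e^(-2t)·(I + t·N), where N is the 2×2 nilpotent shift.

After assembling e^{tJ} and conjugating by P, we get:

e^{tB} =
  [-6*t*exp(-2*t) + exp(-2*t), -9*t*exp(-2*t)]
  [4*t*exp(-2*t), 6*t*exp(-2*t) + exp(-2*t)]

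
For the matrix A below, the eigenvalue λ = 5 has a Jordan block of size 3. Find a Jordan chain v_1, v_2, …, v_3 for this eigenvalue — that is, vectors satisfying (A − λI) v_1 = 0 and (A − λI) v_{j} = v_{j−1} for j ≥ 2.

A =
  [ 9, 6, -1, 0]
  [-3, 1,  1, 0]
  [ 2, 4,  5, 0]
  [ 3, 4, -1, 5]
A Jordan chain for λ = 5 of length 3:
v_1 = (-4, 2, -4, -2)ᵀ
v_2 = (4, -3, 2, 3)ᵀ
v_3 = (1, 0, 0, 0)ᵀ

Let N = A − (5)·I. We want v_3 with N^3 v_3 = 0 but N^2 v_3 ≠ 0; then v_{j-1} := N · v_j for j = 3, …, 2.

Pick v_3 = (1, 0, 0, 0)ᵀ.
Then v_2 = N · v_3 = (4, -3, 2, 3)ᵀ.
Then v_1 = N · v_2 = (-4, 2, -4, -2)ᵀ.

Sanity check: (A − (5)·I) v_1 = (0, 0, 0, 0)ᵀ = 0. ✓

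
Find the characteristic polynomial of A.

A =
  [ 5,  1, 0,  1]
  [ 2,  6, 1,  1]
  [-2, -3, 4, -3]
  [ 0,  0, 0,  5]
x^4 - 20*x^3 + 150*x^2 - 500*x + 625

Expanding det(x·I − A) (e.g. by cofactor expansion or by noting that A is similar to its Jordan form J, which has the same characteristic polynomial as A) gives
  χ_A(x) = x^4 - 20*x^3 + 150*x^2 - 500*x + 625
which factors as (x - 5)^4. The eigenvalues (with algebraic multiplicities) are λ = 5 with multiplicity 4.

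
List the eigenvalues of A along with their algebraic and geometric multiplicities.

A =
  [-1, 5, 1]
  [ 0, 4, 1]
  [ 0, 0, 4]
λ = -1: alg = 1, geom = 1; λ = 4: alg = 2, geom = 1

Step 1 — factor the characteristic polynomial to read off the algebraic multiplicities:
  χ_A(x) = (x - 4)^2*(x + 1)

Step 2 — compute geometric multiplicities via the rank-nullity identity g(λ) = n − rank(A − λI):
  rank(A − (-1)·I) = 2, so dim ker(A − (-1)·I) = n − 2 = 1
  rank(A − (4)·I) = 2, so dim ker(A − (4)·I) = n − 2 = 1

Summary:
  λ = -1: algebraic multiplicity = 1, geometric multiplicity = 1
  λ = 4: algebraic multiplicity = 2, geometric multiplicity = 1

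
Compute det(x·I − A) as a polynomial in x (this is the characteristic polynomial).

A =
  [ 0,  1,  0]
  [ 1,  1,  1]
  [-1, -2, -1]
x^3

Expanding det(x·I − A) (e.g. by cofactor expansion or by noting that A is similar to its Jordan form J, which has the same characteristic polynomial as A) gives
  χ_A(x) = x^3
which factors as x^3. The eigenvalues (with algebraic multiplicities) are λ = 0 with multiplicity 3.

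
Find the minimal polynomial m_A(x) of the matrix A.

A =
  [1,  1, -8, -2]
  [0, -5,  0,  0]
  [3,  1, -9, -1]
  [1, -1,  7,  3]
x^4 + 10*x^3 + 25*x^2

The characteristic polynomial is χ_A(x) = x^2*(x + 5)^2, so the eigenvalues are known. The minimal polynomial is
  m_A(x) = Π_λ (x − λ)^{k_λ}
where k_λ is the size of the *largest* Jordan block for λ (equivalently, the smallest k with (A − λI)^k v = 0 for every generalised eigenvector v of λ).

  λ = -5: largest Jordan block has size 2, contributing (x + 5)^2
  λ = 0: largest Jordan block has size 2, contributing (x − 0)^2

So m_A(x) = x^2*(x + 5)^2 = x^4 + 10*x^3 + 25*x^2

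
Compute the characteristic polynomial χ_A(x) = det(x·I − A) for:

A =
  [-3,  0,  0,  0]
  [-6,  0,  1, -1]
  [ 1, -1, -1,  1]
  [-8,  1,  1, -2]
x^4 + 6*x^3 + 12*x^2 + 10*x + 3

Expanding det(x·I − A) (e.g. by cofactor expansion or by noting that A is similar to its Jordan form J, which has the same characteristic polynomial as A) gives
  χ_A(x) = x^4 + 6*x^3 + 12*x^2 + 10*x + 3
which factors as (x + 1)^3*(x + 3). The eigenvalues (with algebraic multiplicities) are λ = -3 with multiplicity 1, λ = -1 with multiplicity 3.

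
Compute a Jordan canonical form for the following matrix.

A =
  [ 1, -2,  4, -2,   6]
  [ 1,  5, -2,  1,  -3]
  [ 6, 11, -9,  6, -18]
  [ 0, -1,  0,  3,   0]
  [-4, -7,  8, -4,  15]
J_3(3) ⊕ J_1(3) ⊕ J_1(3)

The characteristic polynomial is
  det(x·I − A) = x^5 - 15*x^4 + 90*x^3 - 270*x^2 + 405*x - 243 = (x - 3)^5

Eigenvalues and multiplicities (the geometric multiplicity of λ is n − rank(A − λI), which equals the number of Jordan blocks for λ):
  λ = 3: algebraic multiplicity = 5, geometric multiplicity = 3

Determining the block sizes for each eigenvalue:
  λ = 3: with am = 5 and gm = 3, the partition is not yet determined (e.g. several partitions of 5 into 3 parts exist). Let N = A − (3)·I. Computing rank(N^1) = 2, rank(N^2) = 1, rank(N^3) = 0; the number of blocks of size ≥ j is rank(N^{j−1}) − rank(N^j), giving [3, 1, 1]. So we have 1 block(s) of size 3, 2 block(s) of size 1 → block sizes [3, 1, 1]

Assembling the blocks gives a Jordan form
J =
  [3, 1, 0, 0, 0]
  [0, 3, 1, 0, 0]
  [0, 0, 3, 0, 0]
  [0, 0, 0, 3, 0]
  [0, 0, 0, 0, 3]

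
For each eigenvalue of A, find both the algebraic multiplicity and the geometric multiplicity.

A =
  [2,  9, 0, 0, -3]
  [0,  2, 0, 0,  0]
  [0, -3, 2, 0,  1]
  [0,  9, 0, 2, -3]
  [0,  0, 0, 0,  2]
λ = 2: alg = 5, geom = 4

Step 1 — factor the characteristic polynomial to read off the algebraic multiplicities:
  χ_A(x) = (x - 2)^5

Step 2 — compute geometric multiplicities via the rank-nullity identity g(λ) = n − rank(A − λI):
  rank(A − (2)·I) = 1, so dim ker(A − (2)·I) = n − 1 = 4

Summary:
  λ = 2: algebraic multiplicity = 5, geometric multiplicity = 4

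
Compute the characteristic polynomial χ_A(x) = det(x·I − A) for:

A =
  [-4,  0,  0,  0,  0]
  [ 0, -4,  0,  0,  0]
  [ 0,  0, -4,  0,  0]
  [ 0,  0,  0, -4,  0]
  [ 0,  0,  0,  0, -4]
x^5 + 20*x^4 + 160*x^3 + 640*x^2 + 1280*x + 1024

Expanding det(x·I − A) (e.g. by cofactor expansion or by noting that A is similar to its Jordan form J, which has the same characteristic polynomial as A) gives
  χ_A(x) = x^5 + 20*x^4 + 160*x^3 + 640*x^2 + 1280*x + 1024
which factors as (x + 4)^5. The eigenvalues (with algebraic multiplicities) are λ = -4 with multiplicity 5.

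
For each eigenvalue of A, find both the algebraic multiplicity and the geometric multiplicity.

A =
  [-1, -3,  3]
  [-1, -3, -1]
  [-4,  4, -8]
λ = -4: alg = 3, geom = 2

Step 1 — factor the characteristic polynomial to read off the algebraic multiplicities:
  χ_A(x) = (x + 4)^3

Step 2 — compute geometric multiplicities via the rank-nullity identity g(λ) = n − rank(A − λI):
  rank(A − (-4)·I) = 1, so dim ker(A − (-4)·I) = n − 1 = 2

Summary:
  λ = -4: algebraic multiplicity = 3, geometric multiplicity = 2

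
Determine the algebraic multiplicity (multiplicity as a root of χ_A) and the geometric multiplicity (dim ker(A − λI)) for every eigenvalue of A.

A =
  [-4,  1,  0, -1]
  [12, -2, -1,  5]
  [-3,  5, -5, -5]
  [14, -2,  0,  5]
λ = -3: alg = 3, geom = 1; λ = 3: alg = 1, geom = 1

Step 1 — factor the characteristic polynomial to read off the algebraic multiplicities:
  χ_A(x) = (x - 3)*(x + 3)^3

Step 2 — compute geometric multiplicities via the rank-nullity identity g(λ) = n − rank(A − λI):
  rank(A − (-3)·I) = 3, so dim ker(A − (-3)·I) = n − 3 = 1
  rank(A − (3)·I) = 3, so dim ker(A − (3)·I) = n − 3 = 1

Summary:
  λ = -3: algebraic multiplicity = 3, geometric multiplicity = 1
  λ = 3: algebraic multiplicity = 1, geometric multiplicity = 1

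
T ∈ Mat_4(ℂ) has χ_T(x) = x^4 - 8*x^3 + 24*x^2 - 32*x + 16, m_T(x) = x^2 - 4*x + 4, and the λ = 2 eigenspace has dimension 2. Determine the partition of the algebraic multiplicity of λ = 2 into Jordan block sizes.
Block sizes for λ = 2: [2, 2]

Step 1 — from the characteristic polynomial, algebraic multiplicity of λ = 2 is 4. From dim ker(T − (2)·I) = 2, there are exactly 2 Jordan blocks for λ = 2.
Step 2 — from the minimal polynomial, the factor (x − 2)^2 tells us the largest block for λ = 2 has size 2.
Step 3 — with total size 4, 2 blocks, and largest block 2, the block sizes (in nonincreasing order) are [2, 2].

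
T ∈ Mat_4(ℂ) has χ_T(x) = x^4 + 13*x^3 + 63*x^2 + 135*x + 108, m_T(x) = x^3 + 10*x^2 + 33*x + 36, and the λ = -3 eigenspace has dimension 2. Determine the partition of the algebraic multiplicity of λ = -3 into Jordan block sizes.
Block sizes for λ = -3: [2, 1]

Step 1 — from the characteristic polynomial, algebraic multiplicity of λ = -3 is 3. From dim ker(T − (-3)·I) = 2, there are exactly 2 Jordan blocks for λ = -3.
Step 2 — from the minimal polynomial, the factor (x + 3)^2 tells us the largest block for λ = -3 has size 2.
Step 3 — with total size 3, 2 blocks, and largest block 2, the block sizes (in nonincreasing order) are [2, 1].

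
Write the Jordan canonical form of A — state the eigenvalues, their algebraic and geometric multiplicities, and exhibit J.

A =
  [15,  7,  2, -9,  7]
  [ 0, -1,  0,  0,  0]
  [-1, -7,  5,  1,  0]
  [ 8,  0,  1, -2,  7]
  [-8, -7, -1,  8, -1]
J_1(-1) ⊕ J_1(-1) ⊕ J_2(6) ⊕ J_1(6)

The characteristic polynomial is
  det(x·I − A) = x^5 - 16*x^4 + 73*x^3 - 18*x^2 - 324*x - 216 = (x - 6)^3*(x + 1)^2

Eigenvalues and multiplicities (the geometric multiplicity of λ is n − rank(A − λI), which equals the number of Jordan blocks for λ):
  λ = -1: algebraic multiplicity = 2, geometric multiplicity = 2
  λ = 6: algebraic multiplicity = 3, geometric multiplicity = 2

Determining the block sizes for each eigenvalue:
  λ = -1: gm = am = 2, so every block has size 1 → block sizes [1, 1]
  λ = 6: 2 blocks summing to 3 forces exactly one block of size 2 and the rest size 1 → block sizes [2, 1]

Assembling the blocks gives a Jordan form
J =
  [-1,  0, 0, 0, 0]
  [ 0, -1, 0, 0, 0]
  [ 0,  0, 6, 1, 0]
  [ 0,  0, 0, 6, 0]
  [ 0,  0, 0, 0, 6]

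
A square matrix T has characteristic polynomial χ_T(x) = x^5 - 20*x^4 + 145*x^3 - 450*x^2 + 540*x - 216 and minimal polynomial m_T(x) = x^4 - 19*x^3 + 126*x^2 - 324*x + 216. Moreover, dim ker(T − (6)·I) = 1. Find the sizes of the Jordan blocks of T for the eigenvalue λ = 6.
Block sizes for λ = 6: [3]

Step 1 — from the characteristic polynomial, algebraic multiplicity of λ = 6 is 3. From dim ker(T − (6)·I) = 1, there are exactly 1 Jordan blocks for λ = 6.
Step 2 — from the minimal polynomial, the factor (x − 6)^3 tells us the largest block for λ = 6 has size 3.
Step 3 — with total size 3, 1 blocks, and largest block 3, the block sizes (in nonincreasing order) are [3].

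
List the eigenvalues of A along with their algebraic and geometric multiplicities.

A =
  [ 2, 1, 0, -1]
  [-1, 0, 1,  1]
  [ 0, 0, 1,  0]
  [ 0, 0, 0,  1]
λ = 1: alg = 4, geom = 2

Step 1 — factor the characteristic polynomial to read off the algebraic multiplicities:
  χ_A(x) = (x - 1)^4

Step 2 — compute geometric multiplicities via the rank-nullity identity g(λ) = n − rank(A − λI):
  rank(A − (1)·I) = 2, so dim ker(A − (1)·I) = n − 2 = 2

Summary:
  λ = 1: algebraic multiplicity = 4, geometric multiplicity = 2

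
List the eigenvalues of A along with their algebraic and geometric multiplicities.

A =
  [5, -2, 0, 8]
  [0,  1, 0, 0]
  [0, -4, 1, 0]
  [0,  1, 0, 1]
λ = 1: alg = 3, geom = 2; λ = 5: alg = 1, geom = 1

Step 1 — factor the characteristic polynomial to read off the algebraic multiplicities:
  χ_A(x) = (x - 5)*(x - 1)^3

Step 2 — compute geometric multiplicities via the rank-nullity identity g(λ) = n − rank(A − λI):
  rank(A − (1)·I) = 2, so dim ker(A − (1)·I) = n − 2 = 2
  rank(A − (5)·I) = 3, so dim ker(A − (5)·I) = n − 3 = 1

Summary:
  λ = 1: algebraic multiplicity = 3, geometric multiplicity = 2
  λ = 5: algebraic multiplicity = 1, geometric multiplicity = 1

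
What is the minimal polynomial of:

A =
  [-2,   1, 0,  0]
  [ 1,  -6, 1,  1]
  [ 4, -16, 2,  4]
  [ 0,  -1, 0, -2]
x^3 + 6*x^2 + 12*x + 8

The characteristic polynomial is χ_A(x) = (x + 2)^4, so the eigenvalues are known. The minimal polynomial is
  m_A(x) = Π_λ (x − λ)^{k_λ}
where k_λ is the size of the *largest* Jordan block for λ (equivalently, the smallest k with (A − λI)^k v = 0 for every generalised eigenvector v of λ).

  λ = -2: largest Jordan block has size 3, contributing (x + 2)^3

So m_A(x) = (x + 2)^3 = x^3 + 6*x^2 + 12*x + 8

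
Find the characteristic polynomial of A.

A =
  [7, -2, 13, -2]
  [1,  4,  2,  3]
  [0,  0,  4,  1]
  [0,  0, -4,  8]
x^4 - 23*x^3 + 198*x^2 - 756*x + 1080

Expanding det(x·I − A) (e.g. by cofactor expansion or by noting that A is similar to its Jordan form J, which has the same characteristic polynomial as A) gives
  χ_A(x) = x^4 - 23*x^3 + 198*x^2 - 756*x + 1080
which factors as (x - 6)^3*(x - 5). The eigenvalues (with algebraic multiplicities) are λ = 5 with multiplicity 1, λ = 6 with multiplicity 3.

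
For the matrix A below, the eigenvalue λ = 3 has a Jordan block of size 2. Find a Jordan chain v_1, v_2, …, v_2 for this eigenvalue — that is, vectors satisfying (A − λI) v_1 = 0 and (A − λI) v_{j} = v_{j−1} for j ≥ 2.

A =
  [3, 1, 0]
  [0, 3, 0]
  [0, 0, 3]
A Jordan chain for λ = 3 of length 2:
v_1 = (1, 0, 0)ᵀ
v_2 = (0, 1, 0)ᵀ

Let N = A − (3)·I. We want v_2 with N^2 v_2 = 0 but N^1 v_2 ≠ 0; then v_{j-1} := N · v_j for j = 2, …, 2.

Pick v_2 = (0, 1, 0)ᵀ.
Then v_1 = N · v_2 = (1, 0, 0)ᵀ.

Sanity check: (A − (3)·I) v_1 = (0, 0, 0)ᵀ = 0. ✓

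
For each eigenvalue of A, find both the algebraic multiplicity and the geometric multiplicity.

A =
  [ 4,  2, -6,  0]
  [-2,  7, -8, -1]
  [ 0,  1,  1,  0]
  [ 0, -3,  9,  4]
λ = 4: alg = 4, geom = 2

Step 1 — factor the characteristic polynomial to read off the algebraic multiplicities:
  χ_A(x) = (x - 4)^4

Step 2 — compute geometric multiplicities via the rank-nullity identity g(λ) = n − rank(A − λI):
  rank(A − (4)·I) = 2, so dim ker(A − (4)·I) = n − 2 = 2

Summary:
  λ = 4: algebraic multiplicity = 4, geometric multiplicity = 2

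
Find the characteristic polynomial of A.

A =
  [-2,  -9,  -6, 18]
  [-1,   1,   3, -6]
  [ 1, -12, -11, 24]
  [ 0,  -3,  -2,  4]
x^4 + 8*x^3 + 24*x^2 + 32*x + 16

Expanding det(x·I − A) (e.g. by cofactor expansion or by noting that A is similar to its Jordan form J, which has the same characteristic polynomial as A) gives
  χ_A(x) = x^4 + 8*x^3 + 24*x^2 + 32*x + 16
which factors as (x + 2)^4. The eigenvalues (with algebraic multiplicities) are λ = -2 with multiplicity 4.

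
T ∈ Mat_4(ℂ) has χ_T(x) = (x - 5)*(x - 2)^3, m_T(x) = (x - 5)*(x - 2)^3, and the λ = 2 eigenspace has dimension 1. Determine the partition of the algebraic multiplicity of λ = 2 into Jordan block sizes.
Block sizes for λ = 2: [3]

Step 1 — from the characteristic polynomial, algebraic multiplicity of λ = 2 is 3. From dim ker(T − (2)·I) = 1, there are exactly 1 Jordan blocks for λ = 2.
Step 2 — from the minimal polynomial, the factor (x − 2)^3 tells us the largest block for λ = 2 has size 3.
Step 3 — with total size 3, 1 blocks, and largest block 3, the block sizes (in nonincreasing order) are [3].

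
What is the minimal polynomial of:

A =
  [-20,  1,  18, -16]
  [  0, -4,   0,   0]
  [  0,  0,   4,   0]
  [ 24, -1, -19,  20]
x^4 - 32*x^2 + 256

The characteristic polynomial is χ_A(x) = (x - 4)^2*(x + 4)^2, so the eigenvalues are known. The minimal polynomial is
  m_A(x) = Π_λ (x − λ)^{k_λ}
where k_λ is the size of the *largest* Jordan block for λ (equivalently, the smallest k with (A − λI)^k v = 0 for every generalised eigenvector v of λ).

  λ = -4: largest Jordan block has size 2, contributing (x + 4)^2
  λ = 4: largest Jordan block has size 2, contributing (x − 4)^2

So m_A(x) = (x - 4)^2*(x + 4)^2 = x^4 - 32*x^2 + 256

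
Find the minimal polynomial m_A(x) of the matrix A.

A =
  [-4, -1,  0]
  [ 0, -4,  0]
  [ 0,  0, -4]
x^2 + 8*x + 16

The characteristic polynomial is χ_A(x) = (x + 4)^3, so the eigenvalues are known. The minimal polynomial is
  m_A(x) = Π_λ (x − λ)^{k_λ}
where k_λ is the size of the *largest* Jordan block for λ (equivalently, the smallest k with (A − λI)^k v = 0 for every generalised eigenvector v of λ).

  λ = -4: largest Jordan block has size 2, contributing (x + 4)^2

So m_A(x) = (x + 4)^2 = x^2 + 8*x + 16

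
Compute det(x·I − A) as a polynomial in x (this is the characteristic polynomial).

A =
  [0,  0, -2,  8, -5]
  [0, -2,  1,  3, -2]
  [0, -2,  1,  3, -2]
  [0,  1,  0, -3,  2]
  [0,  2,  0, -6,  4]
x^5

Expanding det(x·I − A) (e.g. by cofactor expansion or by noting that A is similar to its Jordan form J, which has the same characteristic polynomial as A) gives
  χ_A(x) = x^5
which factors as x^5. The eigenvalues (with algebraic multiplicities) are λ = 0 with multiplicity 5.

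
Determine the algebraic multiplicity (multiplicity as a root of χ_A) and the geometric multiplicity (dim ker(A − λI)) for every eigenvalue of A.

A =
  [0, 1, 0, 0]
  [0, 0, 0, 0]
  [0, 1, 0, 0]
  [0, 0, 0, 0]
λ = 0: alg = 4, geom = 3

Step 1 — factor the characteristic polynomial to read off the algebraic multiplicities:
  χ_A(x) = x^4

Step 2 — compute geometric multiplicities via the rank-nullity identity g(λ) = n − rank(A − λI):
  rank(A − (0)·I) = 1, so dim ker(A − (0)·I) = n − 1 = 3

Summary:
  λ = 0: algebraic multiplicity = 4, geometric multiplicity = 3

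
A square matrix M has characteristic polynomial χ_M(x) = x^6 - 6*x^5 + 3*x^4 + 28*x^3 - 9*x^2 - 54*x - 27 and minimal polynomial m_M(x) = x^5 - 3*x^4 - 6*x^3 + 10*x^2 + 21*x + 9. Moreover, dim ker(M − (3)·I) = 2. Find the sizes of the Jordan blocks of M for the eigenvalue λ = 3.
Block sizes for λ = 3: [2, 1]

Step 1 — from the characteristic polynomial, algebraic multiplicity of λ = 3 is 3. From dim ker(M − (3)·I) = 2, there are exactly 2 Jordan blocks for λ = 3.
Step 2 — from the minimal polynomial, the factor (x − 3)^2 tells us the largest block for λ = 3 has size 2.
Step 3 — with total size 3, 2 blocks, and largest block 2, the block sizes (in nonincreasing order) are [2, 1].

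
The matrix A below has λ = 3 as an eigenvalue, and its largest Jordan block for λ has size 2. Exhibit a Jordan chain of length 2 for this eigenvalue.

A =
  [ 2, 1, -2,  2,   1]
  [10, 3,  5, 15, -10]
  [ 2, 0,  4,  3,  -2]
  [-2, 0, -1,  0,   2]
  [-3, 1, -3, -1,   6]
A Jordan chain for λ = 3 of length 2:
v_1 = (-1, 10, 2, -2, -3)ᵀ
v_2 = (1, 0, 0, 0, 0)ᵀ

Let N = A − (3)·I. We want v_2 with N^2 v_2 = 0 but N^1 v_2 ≠ 0; then v_{j-1} := N · v_j for j = 2, …, 2.

Pick v_2 = (1, 0, 0, 0, 0)ᵀ.
Then v_1 = N · v_2 = (-1, 10, 2, -2, -3)ᵀ.

Sanity check: (A − (3)·I) v_1 = (0, 0, 0, 0, 0)ᵀ = 0. ✓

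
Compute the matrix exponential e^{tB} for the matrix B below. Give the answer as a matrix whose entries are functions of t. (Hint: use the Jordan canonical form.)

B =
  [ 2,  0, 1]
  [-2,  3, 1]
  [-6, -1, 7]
e^{tB} =
  [-t^2*exp(4*t) - 2*t*exp(4*t) + exp(4*t), -t^2*exp(4*t)/2, t^2*exp(4*t)/2 + t*exp(4*t)]
  [-2*t*exp(4*t), -t*exp(4*t) + exp(4*t), t*exp(4*t)]
  [-2*t^2*exp(4*t) - 6*t*exp(4*t), -t^2*exp(4*t) - t*exp(4*t), t^2*exp(4*t) + 3*t*exp(4*t) + exp(4*t)]

Strategy: write B = P · J · P⁻¹ where J is a Jordan canonical form, so e^{tB} = P · e^{tJ} · P⁻¹, and e^{tJ} can be computed block-by-block.

B has Jordan form
J =
  [4, 1, 0]
  [0, 4, 1]
  [0, 0, 4]
(up to reordering of blocks).

Per-block formulas:
  For a 3×3 Jordan block J_3(4): exp(t · J_3(4)) = e^(4t)·(I + t·N + (t^2/2)·N^2), where N is the 3×3 nilpotent shift.

After assembling e^{tJ} and conjugating by P, we get:

e^{tB} =
  [-t^2*exp(4*t) - 2*t*exp(4*t) + exp(4*t), -t^2*exp(4*t)/2, t^2*exp(4*t)/2 + t*exp(4*t)]
  [-2*t*exp(4*t), -t*exp(4*t) + exp(4*t), t*exp(4*t)]
  [-2*t^2*exp(4*t) - 6*t*exp(4*t), -t^2*exp(4*t) - t*exp(4*t), t^2*exp(4*t) + 3*t*exp(4*t) + exp(4*t)]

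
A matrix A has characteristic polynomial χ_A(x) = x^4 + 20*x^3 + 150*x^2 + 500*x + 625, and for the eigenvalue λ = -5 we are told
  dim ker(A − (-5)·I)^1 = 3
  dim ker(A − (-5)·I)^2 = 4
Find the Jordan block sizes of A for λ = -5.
Block sizes for λ = -5: [2, 1, 1]

From the dimensions of kernels of powers, the number of Jordan blocks of size at least j is d_j − d_{j−1} where d_j = dim ker(N^j) (with d_0 = 0). Computing the differences gives [3, 1].
The number of blocks of size exactly k is (#blocks of size ≥ k) − (#blocks of size ≥ k + 1), so the partition is: 2 block(s) of size 1, 1 block(s) of size 2.
In nonincreasing order the block sizes are [2, 1, 1].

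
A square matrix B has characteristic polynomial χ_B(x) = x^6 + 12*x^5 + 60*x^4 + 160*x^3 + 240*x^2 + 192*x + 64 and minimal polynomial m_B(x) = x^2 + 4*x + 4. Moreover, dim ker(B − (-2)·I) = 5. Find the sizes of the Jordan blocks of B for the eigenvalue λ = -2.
Block sizes for λ = -2: [2, 1, 1, 1, 1]

Step 1 — from the characteristic polynomial, algebraic multiplicity of λ = -2 is 6. From dim ker(B − (-2)·I) = 5, there are exactly 5 Jordan blocks for λ = -2.
Step 2 — from the minimal polynomial, the factor (x + 2)^2 tells us the largest block for λ = -2 has size 2.
Step 3 — with total size 6, 5 blocks, and largest block 2, the block sizes (in nonincreasing order) are [2, 1, 1, 1, 1].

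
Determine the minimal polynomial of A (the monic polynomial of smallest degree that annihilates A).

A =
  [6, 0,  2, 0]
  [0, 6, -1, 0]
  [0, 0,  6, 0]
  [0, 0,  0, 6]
x^2 - 12*x + 36

The characteristic polynomial is χ_A(x) = (x - 6)^4, so the eigenvalues are known. The minimal polynomial is
  m_A(x) = Π_λ (x − λ)^{k_λ}
where k_λ is the size of the *largest* Jordan block for λ (equivalently, the smallest k with (A − λI)^k v = 0 for every generalised eigenvector v of λ).

  λ = 6: largest Jordan block has size 2, contributing (x − 6)^2

So m_A(x) = (x - 6)^2 = x^2 - 12*x + 36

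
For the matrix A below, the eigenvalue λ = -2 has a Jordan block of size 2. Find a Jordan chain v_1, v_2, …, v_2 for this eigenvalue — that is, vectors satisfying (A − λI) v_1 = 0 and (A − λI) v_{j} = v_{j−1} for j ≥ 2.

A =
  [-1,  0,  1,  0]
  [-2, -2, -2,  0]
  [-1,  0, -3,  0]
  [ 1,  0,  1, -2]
A Jordan chain for λ = -2 of length 2:
v_1 = (1, -2, -1, 1)ᵀ
v_2 = (1, 0, 0, 0)ᵀ

Let N = A − (-2)·I. We want v_2 with N^2 v_2 = 0 but N^1 v_2 ≠ 0; then v_{j-1} := N · v_j for j = 2, …, 2.

Pick v_2 = (1, 0, 0, 0)ᵀ.
Then v_1 = N · v_2 = (1, -2, -1, 1)ᵀ.

Sanity check: (A − (-2)·I) v_1 = (0, 0, 0, 0)ᵀ = 0. ✓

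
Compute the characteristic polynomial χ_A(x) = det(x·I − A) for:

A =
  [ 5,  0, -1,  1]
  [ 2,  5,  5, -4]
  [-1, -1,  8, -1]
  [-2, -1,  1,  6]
x^4 - 24*x^3 + 216*x^2 - 864*x + 1296

Expanding det(x·I − A) (e.g. by cofactor expansion or by noting that A is similar to its Jordan form J, which has the same characteristic polynomial as A) gives
  χ_A(x) = x^4 - 24*x^3 + 216*x^2 - 864*x + 1296
which factors as (x - 6)^4. The eigenvalues (with algebraic multiplicities) are λ = 6 with multiplicity 4.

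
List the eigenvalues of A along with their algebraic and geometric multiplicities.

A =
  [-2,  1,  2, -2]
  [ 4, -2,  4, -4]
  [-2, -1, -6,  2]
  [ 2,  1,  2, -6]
λ = -4: alg = 4, geom = 3

Step 1 — factor the characteristic polynomial to read off the algebraic multiplicities:
  χ_A(x) = (x + 4)^4

Step 2 — compute geometric multiplicities via the rank-nullity identity g(λ) = n − rank(A − λI):
  rank(A − (-4)·I) = 1, so dim ker(A − (-4)·I) = n − 1 = 3

Summary:
  λ = -4: algebraic multiplicity = 4, geometric multiplicity = 3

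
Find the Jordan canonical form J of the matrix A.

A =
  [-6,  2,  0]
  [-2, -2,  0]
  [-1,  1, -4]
J_2(-4) ⊕ J_1(-4)

The characteristic polynomial is
  det(x·I − A) = x^3 + 12*x^2 + 48*x + 64 = (x + 4)^3

Eigenvalues and multiplicities (the geometric multiplicity of λ is n − rank(A − λI), which equals the number of Jordan blocks for λ):
  λ = -4: algebraic multiplicity = 3, geometric multiplicity = 2

Determining the block sizes for each eigenvalue:
  λ = -4: 2 blocks summing to 3 forces exactly one block of size 2 and the rest size 1 → block sizes [2, 1]

Assembling the blocks gives a Jordan form
J =
  [-4,  1,  0]
  [ 0, -4,  0]
  [ 0,  0, -4]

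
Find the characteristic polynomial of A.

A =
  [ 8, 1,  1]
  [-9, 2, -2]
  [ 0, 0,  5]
x^3 - 15*x^2 + 75*x - 125

Expanding det(x·I − A) (e.g. by cofactor expansion or by noting that A is similar to its Jordan form J, which has the same characteristic polynomial as A) gives
  χ_A(x) = x^3 - 15*x^2 + 75*x - 125
which factors as (x - 5)^3. The eigenvalues (with algebraic multiplicities) are λ = 5 with multiplicity 3.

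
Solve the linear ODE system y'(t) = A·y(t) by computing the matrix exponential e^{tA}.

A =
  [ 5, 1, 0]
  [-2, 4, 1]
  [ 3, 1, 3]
e^{tA} =
  [-t^2*exp(4*t)/2 + t*exp(4*t) + exp(4*t), t^2*exp(4*t)/2 + t*exp(4*t), t^2*exp(4*t)/2]
  [t^2*exp(4*t)/2 - 2*t*exp(4*t), -t^2*exp(4*t)/2 + exp(4*t), -t^2*exp(4*t)/2 + t*exp(4*t)]
  [-t^2*exp(4*t) + 3*t*exp(4*t), t^2*exp(4*t) + t*exp(4*t), t^2*exp(4*t) - t*exp(4*t) + exp(4*t)]

Strategy: write A = P · J · P⁻¹ where J is a Jordan canonical form, so e^{tA} = P · e^{tJ} · P⁻¹, and e^{tJ} can be computed block-by-block.

A has Jordan form
J =
  [4, 1, 0]
  [0, 4, 1]
  [0, 0, 4]
(up to reordering of blocks).

Per-block formulas:
  For a 3×3 Jordan block J_3(4): exp(t · J_3(4)) = e^(4t)·(I + t·N + (t^2/2)·N^2), where N is the 3×3 nilpotent shift.

After assembling e^{tJ} and conjugating by P, we get:

e^{tA} =
  [-t^2*exp(4*t)/2 + t*exp(4*t) + exp(4*t), t^2*exp(4*t)/2 + t*exp(4*t), t^2*exp(4*t)/2]
  [t^2*exp(4*t)/2 - 2*t*exp(4*t), -t^2*exp(4*t)/2 + exp(4*t), -t^2*exp(4*t)/2 + t*exp(4*t)]
  [-t^2*exp(4*t) + 3*t*exp(4*t), t^2*exp(4*t) + t*exp(4*t), t^2*exp(4*t) - t*exp(4*t) + exp(4*t)]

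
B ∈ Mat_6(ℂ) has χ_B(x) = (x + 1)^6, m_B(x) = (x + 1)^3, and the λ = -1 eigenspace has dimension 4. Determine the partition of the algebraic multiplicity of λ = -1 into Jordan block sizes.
Block sizes for λ = -1: [3, 1, 1, 1]

Step 1 — from the characteristic polynomial, algebraic multiplicity of λ = -1 is 6. From dim ker(B − (-1)·I) = 4, there are exactly 4 Jordan blocks for λ = -1.
Step 2 — from the minimal polynomial, the factor (x + 1)^3 tells us the largest block for λ = -1 has size 3.
Step 3 — with total size 6, 4 blocks, and largest block 3, the block sizes (in nonincreasing order) are [3, 1, 1, 1].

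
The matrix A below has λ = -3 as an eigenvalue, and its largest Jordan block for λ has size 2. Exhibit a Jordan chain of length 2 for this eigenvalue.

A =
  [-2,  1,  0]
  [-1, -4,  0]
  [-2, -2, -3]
A Jordan chain for λ = -3 of length 2:
v_1 = (1, -1, -2)ᵀ
v_2 = (1, 0, 0)ᵀ

Let N = A − (-3)·I. We want v_2 with N^2 v_2 = 0 but N^1 v_2 ≠ 0; then v_{j-1} := N · v_j for j = 2, …, 2.

Pick v_2 = (1, 0, 0)ᵀ.
Then v_1 = N · v_2 = (1, -1, -2)ᵀ.

Sanity check: (A − (-3)·I) v_1 = (0, 0, 0)ᵀ = 0. ✓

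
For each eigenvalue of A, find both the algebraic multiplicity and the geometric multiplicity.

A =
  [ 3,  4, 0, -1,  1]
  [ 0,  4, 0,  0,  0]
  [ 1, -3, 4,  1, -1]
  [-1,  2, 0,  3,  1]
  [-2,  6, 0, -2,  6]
λ = 4: alg = 5, geom = 3

Step 1 — factor the characteristic polynomial to read off the algebraic multiplicities:
  χ_A(x) = (x - 4)^5

Step 2 — compute geometric multiplicities via the rank-nullity identity g(λ) = n − rank(A − λI):
  rank(A − (4)·I) = 2, so dim ker(A − (4)·I) = n − 2 = 3

Summary:
  λ = 4: algebraic multiplicity = 5, geometric multiplicity = 3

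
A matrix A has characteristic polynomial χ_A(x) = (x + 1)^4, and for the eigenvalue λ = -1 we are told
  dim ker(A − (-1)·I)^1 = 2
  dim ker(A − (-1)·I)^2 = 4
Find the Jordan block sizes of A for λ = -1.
Block sizes for λ = -1: [2, 2]

From the dimensions of kernels of powers, the number of Jordan blocks of size at least j is d_j − d_{j−1} where d_j = dim ker(N^j) (with d_0 = 0). Computing the differences gives [2, 2].
The number of blocks of size exactly k is (#blocks of size ≥ k) − (#blocks of size ≥ k + 1), so the partition is: 2 block(s) of size 2.
In nonincreasing order the block sizes are [2, 2].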